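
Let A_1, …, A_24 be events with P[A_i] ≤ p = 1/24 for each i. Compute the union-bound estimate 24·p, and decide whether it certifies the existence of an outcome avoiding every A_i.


Union bound: P[∪_{i=1}^{24} A_i] ≤ Σ_i P[A_i] ≤ 24·p = 24·(1/24) = 1.
Numerically: 1 ≈ 1.0000000.
Is 1 < 1? NO.
Since the bound 1 is ≥ 1, the union bound is uninformative here; it does NOT by itself certify existence.

24·p = 1 ≈ 1.0000000; existence NOT certified by the union bound.


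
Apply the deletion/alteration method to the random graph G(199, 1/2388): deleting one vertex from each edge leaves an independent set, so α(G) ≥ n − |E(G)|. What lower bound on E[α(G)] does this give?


E[|E(G)|] = C(199, 2)·p = 19701 · (1/2388) = 33/4.
E[α(G)] ≥ n − E[|E(G)|] = 199 − 33/4 = 763/4.
Numerically: ≈ 190.75000.
(This is only a lower bound; the true E[α(G)] may be larger.)

E[α(G)] ≥ 763/4 ≈ 190.75000.


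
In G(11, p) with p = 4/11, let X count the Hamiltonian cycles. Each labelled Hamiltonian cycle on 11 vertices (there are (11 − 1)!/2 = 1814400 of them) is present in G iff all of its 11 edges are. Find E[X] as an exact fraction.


K_11 has (11 − 1)!/2 = 1814400 labelled Hamiltonian cycles.
For each such Hamiltonian cycle H, let X_H = 1 if all 11 edges of H are present in G. Then P[X_H = 1] = p^{11} = (4/11)^{11} = 4194304/285311670611.
By linearity of expectation: E[X] = Σ_H E[X_H] = 1814400 · p^{11} = 1814400 · 4194304/285311670611 = 7610145177600/285311670611.
Numerically: E[X] ≈ 26.673.

E[X] = 1814400 · (4/11)^{11} = 7610145177600/285311670611 ≈ 26.673.


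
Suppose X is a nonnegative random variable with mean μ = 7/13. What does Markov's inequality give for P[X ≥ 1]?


μ = E[X] = 7/13, a = 1.
Markov: P[X ≥ 1] ≤ μ/a = (7/13)/1 = 7/13.
Numerically: ≈ 0.53846.
(Since a = 1 > μ = 0.53846, the bound 7/13 is < 1 and informative.)

P[X ≥ 1] ≤ 7/13 ≈ 0.53846.


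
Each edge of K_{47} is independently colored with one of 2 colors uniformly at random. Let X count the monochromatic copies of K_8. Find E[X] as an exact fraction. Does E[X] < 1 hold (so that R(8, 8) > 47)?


E[X] = C(47, 8) · 2^{1 − 28} = 314457495 · 2^{−27} = 314457495/134217728.
As a reduced fraction: E[X] = 314457495/134217728 ≈ 2.3429.
Is E[X] < 1? NO.
Since E[X] ≥ 1, the first-moment bound is inconclusive at n = 47; it does NOT by itself certify R(8, 8) > 47.

E[X] = 314457495/134217728 ≈ 2.3429; E[X] ≥ 1; first-moment method inconclusive here.


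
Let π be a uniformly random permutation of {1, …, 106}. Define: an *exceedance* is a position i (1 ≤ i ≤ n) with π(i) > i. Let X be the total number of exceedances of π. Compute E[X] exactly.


Write X = Σ_{i=1}^{106} X_i, where X_i = 1_{π(i) > i}.
For each fixed i, π(i) is uniform over {1, …, 106} (marginal of a uniform permutation), so P[π(i) > i] = (n − i)/n. Summing: Σ_{i=1}^{106} (n − i)/n = (0 + 1 + … + 105)/106 = 106(106 − 1)/(2·106) = (106 − 1)/2.
Hence E[X] = Σ_{i=1}^{106} (106 − i)/106 = 105/2 ≈ 52.5000.

E[X] = 105/2 = 52.5000.


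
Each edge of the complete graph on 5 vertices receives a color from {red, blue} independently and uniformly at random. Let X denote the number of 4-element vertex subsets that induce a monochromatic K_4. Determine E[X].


Let X = Σ_S X_S over the C(5, 4) = 5 subsets S of size 4, where X_S = 1 if the K_4 on S is monochromatic.
For a fixed S, the K_4 on S has C(4, 2) = 6 edges. P[all 6 edges red] = (1/2)^6, and likewise for blue, so P[monochromatic] = 2·(1/2)^6 = 2^{1 − 6} = 1/32.
By linearity of expectation: E[X] = C(5, 4) · 2^{1 − 6} = 5 · 1/32 = 5/32.
Numerically: E[X] ≈ 0.1562.

E[X] = C(5,4)·2^(1−C(4,2)) = 5/32 ≈ 0.1562.


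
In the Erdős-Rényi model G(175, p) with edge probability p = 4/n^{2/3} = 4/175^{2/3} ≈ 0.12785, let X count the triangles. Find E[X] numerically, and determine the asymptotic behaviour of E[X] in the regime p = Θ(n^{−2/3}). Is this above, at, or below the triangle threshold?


Number of potential triangles: C(175, 3) = 877975.
Each occurs with probability p³ ≈ (0.12785)³ ≈ 2.0897959e-03.
By linearity: E[X] = C(175, 3)·p³ ≈ 877975 · 2.0897959e-03 ≈ 1834.78857.
Since α = 2/3 < 1, p = c/n^{2/3} ≫ 1/n is above the triangle threshold p ~ 1/n. Asymptotically E[X] ~ (c³/6)·n^{3(1−α)} = (4³/6)·n^{1} → ∞; triangles are abundant w.h.p.

E[X] ≈ 1834.78857; in regime p = Θ(1/n^{2/3}) E[X] diverges (above the triangle threshold p ~ 1/n).


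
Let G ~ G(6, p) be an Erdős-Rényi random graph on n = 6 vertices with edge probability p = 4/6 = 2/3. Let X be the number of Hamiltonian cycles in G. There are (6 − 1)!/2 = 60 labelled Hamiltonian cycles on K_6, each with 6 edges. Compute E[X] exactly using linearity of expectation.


K_6 has (6 − 1)!/2 = 60 labelled Hamiltonian cycles.
For each such Hamiltonian cycle H, let X_H = 1 if all 6 edges of H are present in G. Then P[X_H = 1] = p^{6} = (2/3)^{6} = 64/729.
By linearity: E[X] = Σ_H E[X_H] = 60 · p^{6} = 60 · 64/729 = 1280/243.
Numerically: E[X] ≈ 5.267.

E[X] = 60 · (2/3)^{6} = 1280/243 ≈ 5.267.


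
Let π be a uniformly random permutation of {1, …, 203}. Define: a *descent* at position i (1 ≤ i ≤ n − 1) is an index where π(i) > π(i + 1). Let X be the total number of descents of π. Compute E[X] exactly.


Write X = Σ X_I over i = 1, …, 202, with X_I the indicator of one descent.
There are 202 indicators.
For each fixed i, the pair (π(i), π(i+1)) is a uniformly random ordered pair of distinct values from {1, …, 203}; by symmetry P[π(i) > π(i+1)] = 1/2.
By linearity: E[X] = 202 · (1/2) = (203 − 1) · (1/2) = 101 ≈ 101.000.

E[X] = 101 = 101.000.


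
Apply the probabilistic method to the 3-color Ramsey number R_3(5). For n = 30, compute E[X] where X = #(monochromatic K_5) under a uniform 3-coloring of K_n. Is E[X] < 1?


E[X] = C(30, 5) · 3^{1 − 10} = 142506 · 3^{−9} = 142506/19683.
As a reduced fraction: E[X] = 5278/729 ≈ 7.240.
Is E[X] < 1? NO.
Since E[X] ≥ 1, the first-moment bound is inconclusive at n = 30; it does NOT by itself certify R_3(5) > 30.

E[X] = 5278/729 ≈ 7.240; E[X] ≥ 1; first-moment method inconclusive here.


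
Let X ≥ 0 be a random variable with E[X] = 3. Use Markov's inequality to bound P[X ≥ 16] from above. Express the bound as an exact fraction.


μ = E[X] = 3, a = 16.
Markov: P[X ≥ 16] ≤ μ/a = (3)/16 = 3/16.
Numerically: ≈ 0.18750.
(Since a = 16 > μ = 3.00000, the bound 3/16 is < 1 and informative.)

P[X ≥ 16] ≤ 3/16 ≈ 0.18750.


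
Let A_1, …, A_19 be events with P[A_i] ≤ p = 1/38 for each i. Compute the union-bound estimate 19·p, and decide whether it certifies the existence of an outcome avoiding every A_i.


Union bound: P[∪_{i=1}^{19} A_i] ≤ Σ_i P[A_i] ≤ 19·p = 19·(1/38) = 1/2.
Numerically: 1/2 ≈ 0.5000000.
Is 1/2 < 1? YES.
Since P[∪ A_i] ≤ 1/2 < 1, the complement has P[∩ A_i^c] ≥ 1 − 1/2 = 1/2 > 0, so some outcome avoids every A_i.

19·p = 1/2 ≈ 0.5000000; existence CERTIFIED by the union bound.


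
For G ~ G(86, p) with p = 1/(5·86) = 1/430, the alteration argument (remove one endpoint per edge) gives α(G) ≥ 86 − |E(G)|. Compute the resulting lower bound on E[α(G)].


E[|E(G)|] = C(86, 2)·p = 3655 · (1/430) = 17/2.
E[α(G)] ≥ n − E[|E(G)|] = 86 − 17/2 = 155/2.
Numerically: ≈ 77.5000.
(This is only a lower bound; the true E[α(G)] may be larger.)

E[α(G)] ≥ 155/2 ≈ 77.5000.


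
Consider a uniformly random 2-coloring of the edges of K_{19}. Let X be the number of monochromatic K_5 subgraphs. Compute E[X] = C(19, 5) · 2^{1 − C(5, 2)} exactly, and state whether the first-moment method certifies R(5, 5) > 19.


E[X] = C(19, 5) · 2^{1 − 10} = 11628 · 2^{−9} = 11628/512.
As a reduced fraction: E[X] = 2907/128 ≈ 22.71094.
Is E[X] < 1? NO.
Since E[X] ≥ 1, the first-moment bound is inconclusive at n = 19; it does NOT by itself certify R(5, 5) > 19.

E[X] = 2907/128 ≈ 22.71094; E[X] ≥ 1; first-moment method inconclusive here.


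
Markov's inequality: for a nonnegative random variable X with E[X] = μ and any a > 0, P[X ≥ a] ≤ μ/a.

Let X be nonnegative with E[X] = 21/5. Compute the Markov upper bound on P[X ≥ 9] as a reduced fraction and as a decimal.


μ = E[X] = 21/5, a = 9.
Markov: P[X ≥ 9] ≤ μ/a = (21/5)/9 = 7/15.
Numerically: ≈ 0.467.
(Since a = 9 > μ = 4.200, the bound 7/15 is < 1 and informative.)

P[X ≥ 9] ≤ 7/15 ≈ 0.467.


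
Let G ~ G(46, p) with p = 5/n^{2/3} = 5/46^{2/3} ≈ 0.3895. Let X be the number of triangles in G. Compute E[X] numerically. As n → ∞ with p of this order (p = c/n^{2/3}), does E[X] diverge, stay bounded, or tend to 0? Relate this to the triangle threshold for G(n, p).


Number of potential triangles: C(46, 3) = 15180.
Each occurs with probability p³ ≈ (0.3895)³ ≈ 5.907372e-02.
By linearity: E[X] = C(46, 3)·p³ ≈ 15180 · 5.907372e-02 ≈ 896.7391.
Since α = 2/3 < 1, p = c/n^{2/3} ≫ 1/n is above the triangle threshold p ~ 1/n. Asymptotically E[X] ~ (c³/6)·n^{3(1−α)} = (5³/6)·n^{1} → ∞; triangles are abundant w.h.p.

E[X] ≈ 896.7391; in regime p = Θ(1/n^{2/3}) E[X] diverges (above the triangle threshold p ~ 1/n).


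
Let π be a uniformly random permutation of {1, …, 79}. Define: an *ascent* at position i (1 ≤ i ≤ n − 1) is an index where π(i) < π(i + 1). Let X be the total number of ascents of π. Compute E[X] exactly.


Write X = Σ X_I over i = 1, …, 78, with X_I the indicator of one ascent.
There are 78 indicators.
For each fixed i, the pair (π(i), π(i+1)) is a uniformly random ordered pair of distinct values from {1, …, 79}; by symmetry P[π(i) < π(i+1)] = 1/2.
By linearity: E[X] = 78 · (1/2) = (79 − 1) · (1/2) = 39 ≈ 39.000000.

E[X] = 39 = 39.000000.


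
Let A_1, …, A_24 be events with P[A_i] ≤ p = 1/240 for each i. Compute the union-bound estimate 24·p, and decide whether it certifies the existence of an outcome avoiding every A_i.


Union bound: P[∪_{i=1}^{24} A_i] ≤ Σ_i P[A_i] ≤ 24·p = 24·(1/240) = 1/10.
Numerically: 1/10 ≈ 0.100.
Is 1/10 < 1? YES.
Since P[∪ A_i] ≤ 1/10 < 1, the complement has P[∩ A_i^c] ≥ 1 − 1/10 = 9/10 > 0, so some outcome avoids every A_i.

24·p = 1/10 ≈ 0.100; existence CERTIFIED by the union bound.


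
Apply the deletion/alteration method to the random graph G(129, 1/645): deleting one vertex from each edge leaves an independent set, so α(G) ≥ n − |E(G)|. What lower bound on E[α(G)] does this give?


E[|E(G)|] = C(129, 2)·p = 8256 · (1/645) = 64/5.
E[α(G)] ≥ n − E[|E(G)|] = 129 − 64/5 = 581/5.
Numerically: ≈ 116.20000.
(This is only a lower bound; the true E[α(G)] may be larger.)

E[α(G)] ≥ 581/5 ≈ 116.20000.


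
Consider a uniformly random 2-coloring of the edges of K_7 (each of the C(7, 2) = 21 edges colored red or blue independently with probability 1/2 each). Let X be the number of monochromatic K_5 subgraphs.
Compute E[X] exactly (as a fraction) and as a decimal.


Let X = Σ_S X_S over the C(7, 5) = 21 subsets S of size 5, where X_S = 1 if the K_5 on S is monochromatic.
For a fixed S, the K_5 on S has C(5, 2) = 10 edges. P[all 10 edges red] = (1/2)^10, and likewise for blue, so P[monochromatic] = 2·(1/2)^10 = 2^{1 − 10} = 1/512.
By linearity: E[X] = C(7, 5) · 2^{1 − 10} = 21 · 1/512 = 21/512.
Numerically: E[X] ≈ 0.0410.

E[X] = C(7,5)·2^(1−C(5,2)) = 21/512 ≈ 0.0410.


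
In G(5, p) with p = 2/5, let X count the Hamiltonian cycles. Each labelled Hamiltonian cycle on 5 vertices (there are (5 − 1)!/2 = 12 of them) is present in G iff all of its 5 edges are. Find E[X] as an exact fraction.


K_5 has (5 − 1)!/2 = 12 labelled Hamiltonian cycles.
For each such Hamiltonian cycle H, let X_H = 1 if all 5 edges of H are present in G. Then P[X_H = 1] = p^{5} = (2/5)^{5} = 32/3125.
Summing the indicators: E[X] = Σ_H E[X_H] = 12 · p^{5} = 12 · 32/3125 = 384/3125.
Numerically: E[X] ≈ 0.123.

E[X] = 12 · (2/5)^{5} = 384/3125 ≈ 0.123.


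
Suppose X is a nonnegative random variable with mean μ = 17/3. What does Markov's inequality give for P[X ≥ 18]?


μ = E[X] = 17/3, a = 18.
Markov: P[X ≥ 18] ≤ μ/a = (17/3)/18 = 17/54.
Numerically: ≈ 0.31481.
(Since a = 18 > μ = 5.66667, the bound 17/54 is < 1 and informative.)

P[X ≥ 18] ≤ 17/54 ≈ 0.31481.


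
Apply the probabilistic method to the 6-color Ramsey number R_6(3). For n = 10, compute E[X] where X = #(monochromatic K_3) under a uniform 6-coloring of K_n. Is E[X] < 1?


E[X] = C(10, 3) · 6^{1 − 3} = 120 · 6^{−2} = 120/36.
As a reduced fraction: E[X] = 10/3 ≈ 3.3333333.
Is E[X] < 1? NO.
Since E[X] ≥ 1, the first-moment bound is inconclusive at n = 10; it does NOT by itself certify R_6(3) > 10.

E[X] = 10/3 ≈ 3.3333333; E[X] ≥ 1; first-moment method inconclusive here.


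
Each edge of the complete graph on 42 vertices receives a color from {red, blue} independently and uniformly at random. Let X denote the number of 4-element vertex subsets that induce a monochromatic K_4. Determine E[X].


Let X = Σ_S X_S over the C(42, 4) = 111930 subsets S of size 4, where X_S = 1 if the K_4 on S is monochromatic.
For a fixed S, the K_4 on S has C(4, 2) = 6 edges. P[all 6 edges red] = (1/2)^6, and likewise for blue, so P[monochromatic] = 2·(1/2)^6 = 2^{1 − 6} = 1/32.
By linearity of expectation: E[X] = C(42, 4) · 2^{1 − 6} = 111930 · 1/32 = 55965/16.
Numerically: E[X] ≈ 3497.81250.

E[X] = C(42,4)·2^(1−C(4,2)) = 55965/16 ≈ 3497.81250.


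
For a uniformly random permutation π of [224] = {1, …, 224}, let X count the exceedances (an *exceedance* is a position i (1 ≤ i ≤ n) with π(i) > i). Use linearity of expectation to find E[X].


Write X = Σ_{i=1}^{224} X_i, where X_i = 1_{π(i) > i}.
For each fixed i, π(i) is uniform over {1, …, 224} (marginal of a uniform permutation), so P[π(i) > i] = (n − i)/n. Summing: Σ_{i=1}^{224} (n − i)/n = (0 + 1 + … + 223)/224 = 224(224 − 1)/(2·224) = (224 − 1)/2.
Hence E[X] = Σ_{i=1}^{224} (224 − i)/224 = 223/2 ≈ 111.500000.

E[X] = 223/2 = 111.500000.


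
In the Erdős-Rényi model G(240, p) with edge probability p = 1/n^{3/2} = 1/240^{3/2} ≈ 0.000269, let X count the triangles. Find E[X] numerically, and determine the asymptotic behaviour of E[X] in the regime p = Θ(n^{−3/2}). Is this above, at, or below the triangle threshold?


Number of potential triangles: C(240, 3) = 2275280.
Each occurs with probability p³ ≈ (0.000269)³ ≈ 1.94558e-11.
By linearity: E[X] = C(240, 3)·p³ ≈ 2275280 · 1.94558e-11 ≈ 0.000.
Since α = 3/2 > 1, p = c/n^{3/2} = o(1/n) is below the triangle threshold p ~ 1/n. Asymptotically E[X] ~ (c³/6)·n^{3(1−α)} = (1³/6)·n^{-1.5} → 0, so by Markov's inequality G has no triangles w.h.p.

E[X] ≈ 0.000; in regime p = Θ(1/n^{3/2}) E[X] tends to 0 (below the triangle threshold p ~ 1/n).


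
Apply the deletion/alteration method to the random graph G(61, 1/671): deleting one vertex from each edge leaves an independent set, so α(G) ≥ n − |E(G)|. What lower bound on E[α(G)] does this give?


E[|E(G)|] = C(61, 2)·p = 1830 · (1/671) = 30/11.
E[α(G)] ≥ n − E[|E(G)|] = 61 − 30/11 = 641/11.
Numerically: ≈ 58.27273.
(This is only a lower bound; the true E[α(G)] may be larger.)

E[α(G)] ≥ 641/11 ≈ 58.27273.


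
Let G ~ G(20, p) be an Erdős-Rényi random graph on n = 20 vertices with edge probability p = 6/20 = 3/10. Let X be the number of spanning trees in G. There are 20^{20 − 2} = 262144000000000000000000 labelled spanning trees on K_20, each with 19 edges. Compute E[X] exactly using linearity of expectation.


K_20 has 20^{20 − 2} = 262144000000000000000000 labelled spanning trees.
For each such spanning tree H, let X_H = 1 if all 19 edges of H are present in G. Then P[X_H = 1] = p^{19} = (3/10)^{19} = 1162261467/10000000000000000000.
By linearity: E[X] = Σ_H E[X_H] = 262144000000000000000000 · p^{19} = 262144000000000000000000 · 1162261467/10000000000000000000 = 152339935002624/5.
Numerically: E[X] ≈ 3.047e+13.

E[X] = 262144000000000000000000 · (3/10)^{19} = 152339935002624/5 ≈ 3.047e+13.


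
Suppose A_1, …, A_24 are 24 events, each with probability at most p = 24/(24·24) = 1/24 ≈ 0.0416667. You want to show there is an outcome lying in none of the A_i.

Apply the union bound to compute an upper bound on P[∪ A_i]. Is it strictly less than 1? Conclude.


Union bound: P[∪_{i=1}^{24} A_i] ≤ Σ_i P[A_i] ≤ 24·p = 24·(1/24) = 1.
Numerically: 1 ≈ 1.0000000.
Is 1 < 1? NO.
Since the bound 1 is ≥ 1, the union bound is uninformative here; it does NOT by itself certify existence.

24·p = 1 ≈ 1.0000000; existence NOT certified by the union bound.


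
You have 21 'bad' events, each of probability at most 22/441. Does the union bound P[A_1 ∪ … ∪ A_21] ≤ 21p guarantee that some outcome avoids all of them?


Union bound: P[∪_{i=1}^{21} A_i] ≤ Σ_i P[A_i] ≤ 21·p = 21·(22/441) = 22/21.
Numerically: 22/21 ≈ 1.047619.
Is 22/21 < 1? NO.
Since the bound 22/21 is ≥ 1, the union bound is uninformative here; it does NOT by itself certify existence.

21·p = 22/21 ≈ 1.047619; existence NOT certified by the union bound.


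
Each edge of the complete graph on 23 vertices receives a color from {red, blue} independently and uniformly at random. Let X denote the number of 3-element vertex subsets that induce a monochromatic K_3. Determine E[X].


Let X = Σ_S X_S over the C(23, 3) = 1771 subsets S of size 3, where X_S = 1 if the K_3 on S is monochromatic.
For a fixed S, the K_3 on S has C(3, 2) = 3 edges. P[all 3 edges red] = (1/2)^3, and likewise for blue, so P[monochromatic] = 2·(1/2)^3 = 2^{1 − 3} = 1/4.
By linearity: E[X] = C(23, 3) · 2^{1 − 3} = 1771 · 1/4 = 1771/4.
Numerically: E[X] ≈ 442.750000.

E[X] = C(23,3)·2^(1−C(3,2)) = 1771/4 ≈ 442.750000.


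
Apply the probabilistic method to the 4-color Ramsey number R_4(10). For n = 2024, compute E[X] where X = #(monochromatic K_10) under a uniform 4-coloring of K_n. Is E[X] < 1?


E[X] = C(2024, 10) · 4^{1 − 45} = 310936101848269937576192656 · 4^{−44} = 310936101848269937576192656/309485009821345068724781056.
As a reduced fraction: E[X] = 19433506365516871098512041/19342813113834066795298816 ≈ 1.004689.
Is E[X] < 1? NO.
Since E[X] ≥ 1, the first-moment bound is inconclusive at n = 2024; it does NOT by itself certify R_4(10) > 2024.

E[X] = 19433506365516871098512041/19342813113834066795298816 ≈ 1.004689; E[X] ≥ 1; first-moment method inconclusive here.


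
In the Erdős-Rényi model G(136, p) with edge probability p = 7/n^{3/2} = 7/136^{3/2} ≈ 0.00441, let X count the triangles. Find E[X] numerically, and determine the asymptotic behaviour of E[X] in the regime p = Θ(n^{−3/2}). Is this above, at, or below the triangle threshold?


Number of potential triangles: C(136, 3) = 410040.
Each occurs with probability p³ ≈ (0.00441)³ ≈ 8.59744e-08.
By linearity: E[X] = C(136, 3)·p³ ≈ 410040 · 8.59744e-08 ≈ 0.035.
Since α = 3/2 > 1, p = c/n^{3/2} = o(1/n) is below the triangle threshold p ~ 1/n. Asymptotically E[X] ~ (c³/6)·n^{3(1−α)} = (7³/6)·n^{-1.5} → 0, so by Markov's inequality G has no triangles w.h.p.

E[X] ≈ 0.035; in regime p = Θ(1/n^{3/2}) E[X] tends to 0 (below the triangle threshold p ~ 1/n).


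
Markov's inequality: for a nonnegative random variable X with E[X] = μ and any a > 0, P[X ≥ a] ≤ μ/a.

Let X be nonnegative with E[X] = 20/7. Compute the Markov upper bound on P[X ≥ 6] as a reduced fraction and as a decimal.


μ = E[X] = 20/7, a = 6.
Markov: P[X ≥ 6] ≤ μ/a = (20/7)/6 = 10/21.
Numerically: ≈ 0.4762.
(Since a = 6 > μ = 2.8571, the bound 10/21 is < 1 and informative.)

P[X ≥ 6] ≤ 10/21 ≈ 0.4762.


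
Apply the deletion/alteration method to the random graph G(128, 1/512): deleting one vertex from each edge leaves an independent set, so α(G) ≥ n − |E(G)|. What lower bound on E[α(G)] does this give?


E[|E(G)|] = C(128, 2)·p = 8128 · (1/512) = 127/8.
E[α(G)] ≥ n − E[|E(G)|] = 128 − 127/8 = 897/8.
Numerically: ≈ 112.12500.
(This is only a lower bound; the true E[α(G)] may be larger.)

E[α(G)] ≥ 897/8 ≈ 112.12500.


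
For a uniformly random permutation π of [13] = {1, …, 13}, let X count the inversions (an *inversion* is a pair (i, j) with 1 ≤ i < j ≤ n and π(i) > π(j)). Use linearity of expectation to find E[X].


Write X = Σ X_I over the C(13, 2) = 78 pairs i < j, with X_I the indicator of one inversion.
There are 78 indicators.
For each fixed pair i < j, the values π(i) and π(j) are two distinct elements of {1, …, 13} in uniformly random order; by symmetry P[π(i) > π(j)] = 1/2.
By linearity: E[X] = 78 · (1/2) = C(13, 2) · (1/2) = 78/2 = 39 ≈ 39.000.

E[X] = 39 = 39.000.


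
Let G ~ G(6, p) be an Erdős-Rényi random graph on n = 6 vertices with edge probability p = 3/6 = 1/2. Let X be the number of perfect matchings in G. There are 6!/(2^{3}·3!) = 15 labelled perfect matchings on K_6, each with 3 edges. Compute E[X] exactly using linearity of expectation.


K_6 has 6!/(2^{3}·3!) = 15 labelled perfect matchings.
For each such perfect matching H, let X_H = 1 if all 3 edges of H are present in G. Then P[X_H = 1] = p^{3} = (1/2)^{3} = 1/8.
By linearity: E[X] = Σ_H E[X_H] = 15 · p^{3} = 15 · 1/8 = 15/8.
Numerically: E[X] ≈ 1.875.

E[X] = 15 · (1/2)^{3} = 15/8 ≈ 1.875.


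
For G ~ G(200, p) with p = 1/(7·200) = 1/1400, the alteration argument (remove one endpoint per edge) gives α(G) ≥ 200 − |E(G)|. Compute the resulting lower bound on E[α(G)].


E[|E(G)|] = C(200, 2)·p = 19900 · (1/1400) = 199/14.
E[α(G)] ≥ n − E[|E(G)|] = 200 − 199/14 = 2601/14.
Numerically: ≈ 185.78571.
(This is only a lower bound; the true E[α(G)] may be larger.)

E[α(G)] ≥ 2601/14 ≈ 185.78571.


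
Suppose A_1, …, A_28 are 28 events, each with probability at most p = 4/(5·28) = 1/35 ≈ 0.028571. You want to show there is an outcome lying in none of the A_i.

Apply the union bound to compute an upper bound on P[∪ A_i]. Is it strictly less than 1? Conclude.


Union bound: P[∪_{i=1}^{28} A_i] ≤ Σ_i P[A_i] ≤ 28·p = 28·(1/35) = 4/5.
Numerically: 4/5 ≈ 0.800000.
Is 4/5 < 1? YES.
Since P[∪ A_i] ≤ 4/5 < 1, the complement has P[∩ A_i^c] ≥ 1 − 4/5 = 1/5 > 0, so some outcome avoids every A_i.

28·p = 4/5 ≈ 0.800000; existence CERTIFIED by the union bound.


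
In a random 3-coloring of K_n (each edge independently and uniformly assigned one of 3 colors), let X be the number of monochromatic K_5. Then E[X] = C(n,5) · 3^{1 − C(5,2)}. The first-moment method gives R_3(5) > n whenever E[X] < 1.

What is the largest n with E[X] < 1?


We need C(n, 5) · 3^{1 − 10} < 1, i.e. C(n, 5) < 3^{10 − 1} = 19683.
Check values of n near the boundary:
  n = 19: C(19, 5) = 11628; 11628 < 19683? YES
  n = 20: C(20, 5) = 15504; 15504 < 19683? YES
  n = 21: C(21, 5) = 20349; 20349 < 19683? NO
  n = 22: C(22, 5) = 26334; 26334 < 19683? NO
The largest n with C(n, 5) < 19683 is n = 20 (where E[X] = 5168/6561 ≈ 0.7877). Hence R_3(5) > 20, i.e. R_3(5) ≥ 21.

Largest n = 20; hence R_3(5) > 20.


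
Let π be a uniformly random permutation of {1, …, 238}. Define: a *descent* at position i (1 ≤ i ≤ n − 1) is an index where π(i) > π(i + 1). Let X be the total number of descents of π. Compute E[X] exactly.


Write X = Σ X_I over i = 1, …, 237, with X_I the indicator of one descent.
There are 237 indicators.
For each fixed i, the pair (π(i), π(i+1)) is a uniformly random ordered pair of distinct values from {1, …, 238}; by symmetry P[π(i) > π(i+1)] = 1/2.
By linearity: E[X] = 237 · (1/2) = (238 − 1) · (1/2) = 237/2 ≈ 118.500000.

E[X] = 237/2 = 118.500000.


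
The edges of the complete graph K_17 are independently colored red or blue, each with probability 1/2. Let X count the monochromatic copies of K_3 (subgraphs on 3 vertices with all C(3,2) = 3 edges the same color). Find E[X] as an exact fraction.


Let X = Σ_S X_S over the C(17, 3) = 680 subsets S of size 3, where X_S = 1 if the K_3 on S is monochromatic.
For a fixed S, the K_3 on S has C(3, 2) = 3 edges. P[all 3 edges red] = (1/2)^3, and likewise for blue, so P[monochromatic] = 2·(1/2)^3 = 2^{1 − 3} = 1/4.
By linearity of expectation: E[X] = C(17, 3) · 2^{1 − 3} = 680 · 1/4 = 170.
Numerically: E[X] ≈ 170.000000.

E[X] = C(17,3)·2^(1−C(3,2)) = 170 ≈ 170.000000.


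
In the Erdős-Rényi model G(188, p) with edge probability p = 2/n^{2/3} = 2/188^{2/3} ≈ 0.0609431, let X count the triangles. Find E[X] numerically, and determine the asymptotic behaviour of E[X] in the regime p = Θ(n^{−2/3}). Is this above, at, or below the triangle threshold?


Number of potential triangles: C(188, 3) = 1089836.
Each occurs with probability p³ ≈ (0.0609431)³ ≈ 2.26346763e-04.
By linearity: E[X] = C(188, 3)·p³ ≈ 1089836 · 2.26346763e-04 ≈ 246.680851.
Since α = 2/3 < 1, p = c/n^{2/3} ≫ 1/n is above the triangle threshold p ~ 1/n. Asymptotically E[X] ~ (c³/6)·n^{3(1−α)} = (2³/6)·n^{1} → ∞; triangles are abundant w.h.p.

E[X] ≈ 246.680851; in regime p = Θ(1/n^{2/3}) E[X] diverges (above the triangle threshold p ~ 1/n).


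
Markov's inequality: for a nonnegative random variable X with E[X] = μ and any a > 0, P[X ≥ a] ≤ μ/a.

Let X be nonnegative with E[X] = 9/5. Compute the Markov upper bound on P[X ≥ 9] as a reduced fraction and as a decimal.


μ = E[X] = 9/5, a = 9.
Markov: P[X ≥ 9] ≤ μ/a = (9/5)/9 = 1/5.
Numerically: ≈ 0.2000.
(Since a = 9 > μ = 1.8000, the bound 1/5 is < 1 and informative.)

P[X ≥ 9] ≤ 1/5 ≈ 0.2000.


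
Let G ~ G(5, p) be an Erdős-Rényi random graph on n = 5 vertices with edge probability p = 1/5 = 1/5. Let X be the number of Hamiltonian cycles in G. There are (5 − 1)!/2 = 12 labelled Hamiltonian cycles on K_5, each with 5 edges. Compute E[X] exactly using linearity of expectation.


K_5 has (5 − 1)!/2 = 12 labelled Hamiltonian cycles.
For each such Hamiltonian cycle H, let X_H = 1 if all 5 edges of H are present in G. Then P[X_H = 1] = p^{5} = (1/5)^{5} = 1/3125.
By linearity: E[X] = Σ_H E[X_H] = 12 · p^{5} = 12 · 1/3125 = 12/3125.
Numerically: E[X] ≈ 0.00384.

E[X] = 12 · (1/5)^{5} = 12/3125 ≈ 0.00384.


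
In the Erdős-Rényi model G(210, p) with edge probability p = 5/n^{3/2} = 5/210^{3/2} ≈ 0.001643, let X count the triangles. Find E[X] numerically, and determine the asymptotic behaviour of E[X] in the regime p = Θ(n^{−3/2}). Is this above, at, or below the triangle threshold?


Number of potential triangles: C(210, 3) = 1521520.
Each occurs with probability p³ ≈ (0.001643)³ ≈ 4.435302e-09.
By linearity: E[X] = C(210, 3)·p³ ≈ 1521520 · 4.435302e-09 ≈ 0.0067.
Since α = 3/2 > 1, p = c/n^{3/2} = o(1/n) is below the triangle threshold p ~ 1/n. Asymptotically E[X] ~ (c³/6)·n^{3(1−α)} = (5³/6)·n^{-1.5} → 0, so by Markov's inequality G has no triangles w.h.p.

E[X] ≈ 0.0067; in regime p = Θ(1/n^{3/2}) E[X] tends to 0 (below the triangle threshold p ~ 1/n).


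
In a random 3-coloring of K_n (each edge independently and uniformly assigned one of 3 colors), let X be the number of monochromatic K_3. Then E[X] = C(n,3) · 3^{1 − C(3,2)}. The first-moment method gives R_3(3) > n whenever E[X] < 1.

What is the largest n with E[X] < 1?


We need C(n, 3) · 3^{1 − 3} < 1, i.e. C(n, 3) < 3^{3 − 1} = 9.
Check values of n near the boundary:
  n = 3: C(3, 3) = 1; 1 < 9? YES
  n = 4: C(4, 3) = 4; 4 < 9? YES
  n = 5: C(5, 3) = 10; 10 < 9? NO
The largest n with C(n, 3) < 9 is n = 4 (where E[X] = 4/9 ≈ 0.4444444). Hence R_3(3) > 4, i.e. R_3(3) ≥ 5.

Largest n = 4; hence R_3(3) > 4.


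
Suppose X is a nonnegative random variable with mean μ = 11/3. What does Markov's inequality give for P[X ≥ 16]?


μ = E[X] = 11/3, a = 16.
Markov: P[X ≥ 16] ≤ μ/a = (11/3)/16 = 11/48.
Numerically: ≈ 0.229167.
(Since a = 16 > μ = 3.666667, the bound 11/48 is < 1 and informative.)

P[X ≥ 16] ≤ 11/48 ≈ 0.229167.


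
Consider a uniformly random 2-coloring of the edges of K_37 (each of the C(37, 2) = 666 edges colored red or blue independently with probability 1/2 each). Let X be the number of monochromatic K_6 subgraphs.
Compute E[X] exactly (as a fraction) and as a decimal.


Let X = Σ_S X_S over the C(37, 6) = 2324784 subsets S of size 6, where X_S = 1 if the K_6 on S is monochromatic.
For a fixed S, the K_6 on S has C(6, 2) = 15 edges. P[all 15 edges red] = (1/2)^15, and likewise for blue, so P[monochromatic] = 2·(1/2)^15 = 2^{1 − 15} = 1/16384.
By linearity of expectation: E[X] = C(37, 6) · 2^{1 − 15} = 2324784 · 1/16384 = 145299/1024.
Numerically: E[X] ≈ 141.89355.

E[X] = C(37,6)·2^(1−C(6,2)) = 145299/1024 ≈ 141.89355.


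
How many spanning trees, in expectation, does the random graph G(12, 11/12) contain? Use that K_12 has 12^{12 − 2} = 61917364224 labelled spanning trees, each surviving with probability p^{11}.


K_12 has 12^{12 − 2} = 61917364224 labelled spanning trees.
For each such spanning tree H, let X_H = 1 if all 11 edges of H are present in G. Then P[X_H = 1] = p^{11} = (11/12)^{11} = 285311670611/743008370688.
By linearity: E[X] = Σ_H E[X_H] = 61917364224 · p^{11} = 61917364224 · 285311670611/743008370688 = 285311670611/12.
Numerically: E[X] ≈ 2.3776e+10.

E[X] = 61917364224 · (11/12)^{11} = 285311670611/12 ≈ 2.3776e+10.


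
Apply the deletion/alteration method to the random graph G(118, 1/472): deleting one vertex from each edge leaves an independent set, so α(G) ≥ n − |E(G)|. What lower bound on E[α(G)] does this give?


E[|E(G)|] = C(118, 2)·p = 6903 · (1/472) = 117/8.
E[α(G)] ≥ n − E[|E(G)|] = 118 − 117/8 = 827/8.
Numerically: ≈ 103.375000.
(This is only a lower bound; the true E[α(G)] may be larger.)

E[α(G)] ≥ 827/8 ≈ 103.375000.


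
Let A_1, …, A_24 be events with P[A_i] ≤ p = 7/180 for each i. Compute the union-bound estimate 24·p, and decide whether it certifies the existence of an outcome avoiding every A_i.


Union bound: P[∪_{i=1}^{24} A_i] ≤ Σ_i P[A_i] ≤ 24·p = 24·(7/180) = 14/15.
Numerically: 14/15 ≈ 0.93333.
Is 14/15 < 1? YES.
Since P[∪ A_i] ≤ 14/15 < 1, the complement has P[∩ A_i^c] ≥ 1 − 14/15 = 1/15 > 0, so some outcome avoids every A_i.

24·p = 14/15 ≈ 0.93333; existence CERTIFIED by the union bound.


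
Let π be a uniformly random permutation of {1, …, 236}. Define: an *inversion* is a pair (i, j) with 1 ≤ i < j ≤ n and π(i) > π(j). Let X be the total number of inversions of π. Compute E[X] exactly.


Write X = Σ X_I over the C(236, 2) = 27730 pairs i < j, with X_I the indicator of one inversion.
There are 27730 indicators.
For each fixed pair i < j, the values π(i) and π(j) are two distinct elements of {1, …, 236} in uniformly random order; by symmetry P[π(i) > π(j)] = 1/2.
By linearity: E[X] = 27730 · (1/2) = C(236, 2) · (1/2) = 27730/2 = 13865 ≈ 13865.0000.

E[X] = 13865 = 13865.0000.


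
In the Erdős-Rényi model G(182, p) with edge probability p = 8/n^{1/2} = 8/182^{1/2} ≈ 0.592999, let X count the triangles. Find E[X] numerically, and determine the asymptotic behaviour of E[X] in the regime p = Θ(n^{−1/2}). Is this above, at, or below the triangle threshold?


Number of potential triangles: C(182, 3) = 988260.
Each occurs with probability p³ ≈ (0.592999)³ ≈ 2.08527280e-01.
By linearity: E[X] = C(182, 3)·p³ ≈ 988260 · 2.08527280e-01 ≈ 206079.170021.
Since α = 1/2 < 1, p = c/n^{1/2} ≫ 1/n is above the triangle threshold p ~ 1/n. Asymptotically E[X] ~ (c³/6)·n^{3(1−α)} = (8³/6)·n^{1.5} → ∞; triangles are abundant w.h.p.

E[X] ≈ 206079.170021; in regime p = Θ(1/n^{1/2}) E[X] diverges (above the triangle threshold p ~ 1/n).


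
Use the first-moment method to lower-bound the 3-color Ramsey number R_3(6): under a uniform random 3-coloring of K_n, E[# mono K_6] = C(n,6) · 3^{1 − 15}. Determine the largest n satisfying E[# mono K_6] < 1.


We need C(n, 6) · 3^{1 − 15} < 1, i.e. C(n, 6) < 3^{15 − 1} = 4782969.
Check values of n near the boundary:
  n = 40: C(40, 6) = 3838380; 3838380 < 4782969? YES
  n = 41: C(41, 6) = 4496388; 4496388 < 4782969? YES
  n = 42: C(42, 6) = 5245786; 5245786 < 4782969? NO
The largest n with C(n, 6) < 4782969 is n = 41 (where E[X] = 1498796/1594323 ≈ 0.940083). Hence R_3(6) > 41, i.e. R_3(6) ≥ 42.

Largest n = 41; hence R_3(6) > 41.


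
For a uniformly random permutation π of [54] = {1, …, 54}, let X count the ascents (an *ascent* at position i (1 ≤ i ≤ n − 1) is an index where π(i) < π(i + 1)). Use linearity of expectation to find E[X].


Write X = Σ X_I over i = 1, …, 53, with X_I the indicator of one ascent.
There are 53 indicators.
For each fixed i, the pair (π(i), π(i+1)) is a uniformly random ordered pair of distinct values from {1, …, 54}; by symmetry P[π(i) < π(i+1)] = 1/2.
By linearity: E[X] = 53 · (1/2) = (54 − 1) · (1/2) = 53/2 ≈ 26.500.

E[X] = 53/2 = 26.500.


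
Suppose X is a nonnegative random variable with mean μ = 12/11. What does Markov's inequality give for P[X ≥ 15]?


μ = E[X] = 12/11, a = 15.
Markov: P[X ≥ 15] ≤ μ/a = (12/11)/15 = 4/55.
Numerically: ≈ 0.073.
(Since a = 15 > μ = 1.091, the bound 4/55 is < 1 and informative.)

P[X ≥ 15] ≤ 4/55 ≈ 0.073.


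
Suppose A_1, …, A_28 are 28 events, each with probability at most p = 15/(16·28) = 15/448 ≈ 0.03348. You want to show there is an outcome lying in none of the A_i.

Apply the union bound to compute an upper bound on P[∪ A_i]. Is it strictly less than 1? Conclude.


Union bound: P[∪_{i=1}^{28} A_i] ≤ Σ_i P[A_i] ≤ 28·p = 28·(15/448) = 15/16.
Numerically: 15/16 ≈ 0.93750.
Is 15/16 < 1? YES.
Since P[∪ A_i] ≤ 15/16 < 1, the complement has P[∩ A_i^c] ≥ 1 − 15/16 = 1/16 > 0, so some outcome avoids every A_i.

28·p = 15/16 ≈ 0.93750; existence CERTIFIED by the union bound.


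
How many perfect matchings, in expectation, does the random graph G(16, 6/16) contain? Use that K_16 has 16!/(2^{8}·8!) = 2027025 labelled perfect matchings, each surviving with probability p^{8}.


K_16 has 16!/(2^{8}·8!) = 2027025 labelled perfect matchings.
For each such perfect matching H, let X_H = 1 if all 8 edges of H are present in G. Then P[X_H = 1] = p^{8} = (3/8)^{8} = 6561/16777216.
Summing the indicators: E[X] = Σ_H E[X_H] = 2027025 · p^{8} = 2027025 · 6561/16777216 = 13299311025/16777216.
Numerically: E[X] ≈ 792.7.

E[X] = 2027025 · (3/8)^{8} = 13299311025/16777216 ≈ 792.7.


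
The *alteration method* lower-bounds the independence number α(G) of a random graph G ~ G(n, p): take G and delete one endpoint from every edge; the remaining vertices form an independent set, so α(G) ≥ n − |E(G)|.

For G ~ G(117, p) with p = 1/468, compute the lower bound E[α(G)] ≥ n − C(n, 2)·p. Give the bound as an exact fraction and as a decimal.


E[|E(G)|] = C(117, 2)·p = 6786 · (1/468) = 29/2.
E[α(G)] ≥ n − E[|E(G)|] = 117 − 29/2 = 205/2.
Numerically: ≈ 102.50000.
(This is only a lower bound; the true E[α(G)] may be larger.)

E[α(G)] ≥ 205/2 ≈ 102.50000.


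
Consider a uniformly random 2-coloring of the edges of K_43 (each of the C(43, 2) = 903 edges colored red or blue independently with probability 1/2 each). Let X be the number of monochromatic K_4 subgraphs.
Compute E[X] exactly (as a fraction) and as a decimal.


Let X = Σ_S X_S over the C(43, 4) = 123410 subsets S of size 4, where X_S = 1 if the K_4 on S is monochromatic.
For a fixed S, the K_4 on S has C(4, 2) = 6 edges. P[all 6 edges red] = (1/2)^6, and likewise for blue, so P[monochromatic] = 2·(1/2)^6 = 2^{1 − 6} = 1/32.
Summing: E[X] = C(43, 4) · 2^{1 − 6} = 123410 · 1/32 = 61705/16.
Numerically: E[X] ≈ 3856.5625.

E[X] = C(43,4)·2^(1−C(4,2)) = 61705/16 ≈ 3856.5625.


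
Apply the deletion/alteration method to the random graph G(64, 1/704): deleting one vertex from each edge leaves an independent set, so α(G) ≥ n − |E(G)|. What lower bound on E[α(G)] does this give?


E[|E(G)|] = C(64, 2)·p = 2016 · (1/704) = 63/22.
E[α(G)] ≥ n − E[|E(G)|] = 64 − 63/22 = 1345/22.
Numerically: ≈ 61.13636.
(This is only a lower bound; the true E[α(G)] may be larger.)

E[α(G)] ≥ 1345/22 ≈ 61.13636.


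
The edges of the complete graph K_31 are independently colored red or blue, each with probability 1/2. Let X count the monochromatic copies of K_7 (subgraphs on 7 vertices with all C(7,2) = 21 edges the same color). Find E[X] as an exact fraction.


Let X = Σ_S X_S over the C(31, 7) = 2629575 subsets S of size 7, where X_S = 1 if the K_7 on S is monochromatic.
For a fixed S, the K_7 on S has C(7, 2) = 21 edges. P[all 21 edges red] = (1/2)^21, and likewise for blue, so P[monochromatic] = 2·(1/2)^21 = 2^{1 − 21} = 1/1048576.
By linearity of expectation: E[X] = C(31, 7) · 2^{1 − 21} = 2629575 · 1/1048576 = 2629575/1048576.
Numerically: E[X] ≈ 2.508.

E[X] = C(31,7)·2^(1−C(7,2)) = 2629575/1048576 ≈ 2.508.


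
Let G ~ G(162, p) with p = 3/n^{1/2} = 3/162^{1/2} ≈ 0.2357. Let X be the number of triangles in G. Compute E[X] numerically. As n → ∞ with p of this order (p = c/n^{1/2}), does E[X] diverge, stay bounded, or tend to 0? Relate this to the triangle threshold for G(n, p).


Number of potential triangles: C(162, 3) = 695520.
Each occurs with probability p³ ≈ (0.2357)³ ≈ 1.309457e-02.
By linearity: E[X] = C(162, 3)·p³ ≈ 695520 · 1.309457e-02 ≈ 9107.5353.
Since α = 1/2 < 1, p = c/n^{1/2} ≫ 1/n is above the triangle threshold p ~ 1/n. Asymptotically E[X] ~ (c³/6)·n^{3(1−α)} = (3³/6)·n^{1.5} → ∞; triangles are abundant w.h.p.

E[X] ≈ 9107.5353; in regime p = Θ(1/n^{1/2}) E[X] diverges (above the triangle threshold p ~ 1/n).


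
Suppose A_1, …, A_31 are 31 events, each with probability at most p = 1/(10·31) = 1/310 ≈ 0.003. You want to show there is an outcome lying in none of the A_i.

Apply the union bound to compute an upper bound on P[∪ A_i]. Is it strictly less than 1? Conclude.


Union bound: P[∪_{i=1}^{31} A_i] ≤ Σ_i P[A_i] ≤ 31·p = 31·(1/310) = 1/10.
Numerically: 1/10 ≈ 0.100.
Is 1/10 < 1? YES.
Since P[∪ A_i] ≤ 1/10 < 1, the complement has P[∩ A_i^c] ≥ 1 − 1/10 = 9/10 > 0, so some outcome avoids every A_i.

31·p = 1/10 ≈ 0.100; existence CERTIFIED by the union bound.


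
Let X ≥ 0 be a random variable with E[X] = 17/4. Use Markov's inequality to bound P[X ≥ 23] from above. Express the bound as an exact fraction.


μ = E[X] = 17/4, a = 23.
Markov: P[X ≥ 23] ≤ μ/a = (17/4)/23 = 17/92.
Numerically: ≈ 0.18478.
(Since a = 23 > μ = 4.25000, the bound 17/92 is < 1 and informative.)

P[X ≥ 23] ≤ 17/92 ≈ 0.18478.


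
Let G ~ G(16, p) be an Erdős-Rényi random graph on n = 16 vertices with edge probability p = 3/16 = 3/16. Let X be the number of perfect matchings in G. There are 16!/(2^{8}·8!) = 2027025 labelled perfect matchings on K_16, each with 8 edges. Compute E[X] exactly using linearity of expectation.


K_16 has 16!/(2^{8}·8!) = 2027025 labelled perfect matchings.
For each such perfect matching H, let X_H = 1 if all 8 edges of H are present in G. Then P[X_H = 1] = p^{8} = (3/16)^{8} = 6561/4294967296.
By linearity of expectation: E[X] = Σ_H E[X_H] = 2027025 · p^{8} = 2027025 · 6561/4294967296 = 13299311025/4294967296.
Numerically: E[X] ≈ 3.0965.

E[X] = 2027025 · (3/16)^{8} = 13299311025/4294967296 ≈ 3.0965.


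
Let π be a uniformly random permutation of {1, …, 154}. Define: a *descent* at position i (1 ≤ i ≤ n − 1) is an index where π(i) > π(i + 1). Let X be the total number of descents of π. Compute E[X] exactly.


Write X = Σ X_I over i = 1, …, 153, with X_I the indicator of one descent.
There are 153 indicators.
For each fixed i, the pair (π(i), π(i+1)) is a uniformly random ordered pair of distinct values from {1, …, 154}; by symmetry P[π(i) > π(i+1)] = 1/2.
By linearity: E[X] = 153 · (1/2) = (154 − 1) · (1/2) = 153/2 ≈ 76.5000.

E[X] = 153/2 = 76.5000.
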